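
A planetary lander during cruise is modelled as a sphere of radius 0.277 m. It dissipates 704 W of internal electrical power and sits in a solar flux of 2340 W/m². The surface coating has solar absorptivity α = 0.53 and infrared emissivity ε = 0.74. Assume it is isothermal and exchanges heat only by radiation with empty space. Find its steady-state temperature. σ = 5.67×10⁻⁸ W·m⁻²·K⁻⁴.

At steady state, absorbed solar power + internal power = radiated power.
Absorbed: α·S·A_cross = 0.53·2340·0.2411 = 299.0 W (cross-section πr²).
Total input = 299.0 + 704 = 1003 W.
Radiated: εσ·A_surf·T⁴ with A_surf = 4πr² = 0.9642 m².
T⁴ = 1003/(0.74·5.67×10⁻⁸·0.9642) = 2.479×10¹⁰ K⁴.

T ≈ 397 K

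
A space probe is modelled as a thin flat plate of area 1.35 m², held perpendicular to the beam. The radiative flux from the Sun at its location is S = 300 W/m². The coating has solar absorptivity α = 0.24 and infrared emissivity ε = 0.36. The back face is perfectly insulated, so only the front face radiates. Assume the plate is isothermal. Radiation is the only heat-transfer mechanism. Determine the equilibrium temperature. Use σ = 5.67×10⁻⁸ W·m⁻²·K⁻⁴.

At equilibrium, absorbed power = emitted power.
Absorbing cross-section = A = 1.350 m²; emitting surface = A = 1.350 m² (ratio 1).
αS·A_cross = εσ·A_surf·T⁴  ⇒  T⁴ = αS/(ε·1σ).
T⁴ = 0.240·300/(0.36·1·5.67×10⁻⁸) = 3.527×10⁹ K⁴.
T = (3.527×10⁹)^(1/4).

T ≈ 244 K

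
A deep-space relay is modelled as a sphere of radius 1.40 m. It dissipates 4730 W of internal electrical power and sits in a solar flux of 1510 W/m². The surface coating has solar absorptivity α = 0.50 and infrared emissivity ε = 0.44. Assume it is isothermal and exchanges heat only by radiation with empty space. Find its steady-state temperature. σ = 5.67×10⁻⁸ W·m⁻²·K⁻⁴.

At steady state, absorbed solar power + internal power = radiated power.
Absorbed: α·S·A_cross = 0.50·1510·6.158 = 4649 W (cross-section πr²).
Total input = 4649 + 4730 = 9379 W.
Radiated: εσ·A_surf·T⁴ with A_surf = 4πr² = 24.63 m².
T⁴ = 9379/(0.44·5.67×10⁻⁸·24.63) = 1.526×10¹⁰ K⁴.

T ≈ 351 K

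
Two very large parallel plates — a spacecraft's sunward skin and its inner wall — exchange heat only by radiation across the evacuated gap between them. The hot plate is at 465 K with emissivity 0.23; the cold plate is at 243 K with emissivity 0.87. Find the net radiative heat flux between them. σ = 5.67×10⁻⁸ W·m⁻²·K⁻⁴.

For two infinite grey parallel plates, q = σ(T₁⁴ − T₂⁴)/(1/ε₁ + 1/ε₂ − 1).
T₁⁴ − T₂⁴ = 4.675×10¹⁰ − 3.487×10⁹ = 4.327×10¹⁰ K⁴.
1/ε₁ + 1/ε₂ − 1 = 4.348 + 1.149 − 1 = 4.497.
q = 5.67×10⁻⁸ × 4.327×10¹⁰ / 4.497.

q ≈ 545 W/m²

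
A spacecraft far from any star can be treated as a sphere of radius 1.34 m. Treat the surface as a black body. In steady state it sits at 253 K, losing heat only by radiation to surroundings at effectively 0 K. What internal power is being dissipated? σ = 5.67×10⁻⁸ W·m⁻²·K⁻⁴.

P ≈ 5240 W

Steady state: P = εσA T⁴.
A = 4πr² = 22.56 m²; T⁴ = (253)⁴ = 4.097×10⁹ K⁴.
P = 1.0 × 5.67×10⁻⁸ × 22.56 × 4.097×10⁹.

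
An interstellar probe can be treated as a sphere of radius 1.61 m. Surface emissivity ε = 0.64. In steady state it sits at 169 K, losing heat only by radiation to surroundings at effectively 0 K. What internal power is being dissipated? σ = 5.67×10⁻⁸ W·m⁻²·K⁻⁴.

Steady state: P = εσA T⁴.
A = 4πr² = 32.57 m²; T⁴ = (169)⁴ = 8.157×10⁸ K⁴.
P = 0.64 × 5.67×10⁻⁸ × 32.57 × 8.157×10⁸.

P ≈ 964 W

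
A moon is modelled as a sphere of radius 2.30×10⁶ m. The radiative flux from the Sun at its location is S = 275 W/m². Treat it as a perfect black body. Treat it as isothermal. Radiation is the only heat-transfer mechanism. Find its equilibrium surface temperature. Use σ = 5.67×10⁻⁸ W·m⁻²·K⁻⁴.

At equilibrium, absorbed power = emitted power.
Absorbing cross-section = πr² = 1.662×10¹³ m²; emitting surface = 4πr² = 6.648×10¹³ m² (ratio 4).
S·A_cross = εσ·A_surf·T⁴  ⇒  T⁴ = S/(4σ).
T⁴ = 1.00·275/(4·5.67×10⁻⁸) = 1.213×10⁹ K⁴.
T = (1.213×10⁹)^(1/4).

T ≈ 187 K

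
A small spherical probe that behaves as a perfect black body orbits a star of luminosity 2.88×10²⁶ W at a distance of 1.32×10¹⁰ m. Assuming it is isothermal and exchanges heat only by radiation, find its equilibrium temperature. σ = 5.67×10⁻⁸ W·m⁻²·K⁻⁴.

First find the stellar flux at distance d: S = L/(4πd²) = 2.88×10²⁶/(4π·(1.32×10¹⁰)²) = 1.315×10⁵ W/m².
For an isothermal sphere, absorbed (1−a)S·πr² = emitted σ·4πr²·T⁴, so T⁴ = (1−a)S/(4σ).
T⁴ = 1.00·1.315×10⁵/(4·5.67×10⁻⁸) = 5.800×10¹¹ K⁴.

T ≈ 873 K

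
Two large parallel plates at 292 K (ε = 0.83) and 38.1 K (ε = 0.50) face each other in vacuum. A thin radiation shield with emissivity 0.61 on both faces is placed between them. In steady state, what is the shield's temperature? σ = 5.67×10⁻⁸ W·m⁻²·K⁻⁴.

T_s ≈ 256 K

In steady state the net flux on the hot side equals that on the cold side.
σ(T₁⁴−T_s⁴)/D₁ = σ(T_s⁴−T₂⁴)/D₂, with D₁ = 1/ε₁+1/ε_s−1 = 1.844, D₂ = 1/ε_s+1/ε₂−1 = 2.639.
Solve for T_s⁴: T_s⁴ = (D₂·T₁⁴ + D₁·T₂⁴)/(D₁+D₂) = 4.281×10⁹ K⁴.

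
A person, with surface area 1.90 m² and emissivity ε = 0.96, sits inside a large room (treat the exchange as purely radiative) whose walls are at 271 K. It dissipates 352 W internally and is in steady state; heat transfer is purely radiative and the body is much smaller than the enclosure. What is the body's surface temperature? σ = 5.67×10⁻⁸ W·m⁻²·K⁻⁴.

T ≈ 306 K

For a small grey body in a large enclosure, net radiated power = εσA(T⁴ − T_w⁴).
Steady state: P = εσA(T⁴ − T_w⁴) with A = 1.90 m².
T⁴ = P/(εσA) + T_w⁴ = 352/(0.96·5.67×10⁻⁸·1.900) + (271)⁴
    = 3.404×10⁹ + 5.394×10⁹ = 8.797×10⁹ K⁴.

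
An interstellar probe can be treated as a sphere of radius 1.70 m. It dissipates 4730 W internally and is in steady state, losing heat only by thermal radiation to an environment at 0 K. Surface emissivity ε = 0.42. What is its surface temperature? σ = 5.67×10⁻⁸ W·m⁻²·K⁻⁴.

Steady state: internal power = radiated power, P = εσA T⁴.
Radiating area A = 4πr² = 36.32 m².
T⁴ = P/(εσA) = 4730/(0.42·5.67×10⁻⁸·36.32) = 5.469×10⁹ K⁴.
T = (5.469×10⁹)^(1/4).

T ≈ 272 K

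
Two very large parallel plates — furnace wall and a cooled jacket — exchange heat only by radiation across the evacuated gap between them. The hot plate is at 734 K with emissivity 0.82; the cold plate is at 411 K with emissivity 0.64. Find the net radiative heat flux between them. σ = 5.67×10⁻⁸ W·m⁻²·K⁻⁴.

q ≈ 8330 W/m²

For two infinite grey parallel plates, q = σ(T₁⁴ − T₂⁴)/(1/ε₁ + 1/ε₂ − 1).
T₁⁴ − T₂⁴ = 2.903×10¹¹ − 2.853×10¹⁰ = 2.617×10¹¹ K⁴.
1/ε₁ + 1/ε₂ − 1 = 1.220 + 1.562 − 1 = 1.782.
q = 5.67×10⁻⁸ × 2.617×10¹¹ / 1.782.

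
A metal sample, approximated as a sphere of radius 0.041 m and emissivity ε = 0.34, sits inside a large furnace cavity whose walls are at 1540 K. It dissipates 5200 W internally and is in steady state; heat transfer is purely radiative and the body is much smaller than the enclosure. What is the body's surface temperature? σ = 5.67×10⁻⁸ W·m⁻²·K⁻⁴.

For a small grey body in a large enclosure, net radiated power = εσA(T⁴ − T_w⁴).
Steady state: P = εσA(T⁴ − T_w⁴) with A = 4πr² = 0.02112 m².
T⁴ = P/(εσA) + T_w⁴ = 5200/(0.34·5.67×10⁻⁸·0.02112) + (1540)⁴
    = 1.277×10¹³ + 5.624×10¹² = 1.839×10¹³ K⁴.

T ≈ 2070 K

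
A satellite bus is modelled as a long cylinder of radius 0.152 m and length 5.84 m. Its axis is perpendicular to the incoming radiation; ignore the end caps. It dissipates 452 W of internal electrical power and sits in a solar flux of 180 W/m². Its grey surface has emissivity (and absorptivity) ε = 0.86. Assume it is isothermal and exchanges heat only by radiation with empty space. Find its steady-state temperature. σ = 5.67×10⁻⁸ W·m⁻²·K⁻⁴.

T ≈ 227 K

At steady state, absorbed solar power + internal power = radiated power.
Absorbed: α·S·A_cross = 0.86·180·1.775 = 274.8 W (cross-section 2rL).
Total input = 274.8 + 452 = 726.8 W.
Radiated: εσ·A_surf·T⁴ with A_surf = 2πrL = 5.577 m².
T⁴ = 726.8/(0.86·5.67×10⁻⁸·5.577) = 2.672×10⁹ K⁴.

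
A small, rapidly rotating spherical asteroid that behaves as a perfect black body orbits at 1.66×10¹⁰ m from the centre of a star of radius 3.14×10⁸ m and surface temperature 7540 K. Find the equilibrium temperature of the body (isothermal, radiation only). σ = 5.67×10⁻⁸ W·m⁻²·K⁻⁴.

The star's surface emits σT_*⁴; at distance d the flux is S = σT_*⁴(R_*/d)².
S = 5.67×10⁻⁸·(7540)⁴·(3.14×10⁸/1.66×10¹⁰)² = 65570 W/m².
For an isothermal sphere T⁴ = (1−a)S/(4σ) = 2.891×10¹¹ K⁴.

T ≈ 733 K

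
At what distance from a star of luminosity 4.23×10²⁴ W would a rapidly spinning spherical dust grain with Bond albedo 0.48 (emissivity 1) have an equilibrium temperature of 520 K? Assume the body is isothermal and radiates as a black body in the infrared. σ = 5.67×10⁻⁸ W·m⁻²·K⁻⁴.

For an isothermal black-emitting sphere, (1−a)S·πr² = σ·4πr²·T⁴ ⇒ S = 4σT⁴/(1−a).
S = 4·5.67×10⁻⁸·(520)⁴/0.520 = 31890 W/m².
Flux falls as S = L/(4πd²), so d = √(L/(4πS)) = √(4.23×10²⁴/(4π·31890)).

d ≈ 3.25×10⁹ m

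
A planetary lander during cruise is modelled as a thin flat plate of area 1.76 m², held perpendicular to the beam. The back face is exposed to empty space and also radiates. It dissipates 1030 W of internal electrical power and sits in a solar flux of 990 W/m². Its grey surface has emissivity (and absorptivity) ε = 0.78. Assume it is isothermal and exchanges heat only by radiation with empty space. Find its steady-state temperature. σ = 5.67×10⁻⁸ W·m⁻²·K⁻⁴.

T ≈ 352 K

At steady state, absorbed solar power + internal power = radiated power.
Absorbed: α·S·A_cross = 0.78·990·1.760 = 1359 W (cross-section A).
Total input = 1359 + 1030 = 2389 W.
Radiated: εσ·A_surf·T⁴ with A_surf = 2A = 3.520 m².
T⁴ = 2389/(0.78·5.67×10⁻⁸·3.520) = 1.535×10¹⁰ K⁴.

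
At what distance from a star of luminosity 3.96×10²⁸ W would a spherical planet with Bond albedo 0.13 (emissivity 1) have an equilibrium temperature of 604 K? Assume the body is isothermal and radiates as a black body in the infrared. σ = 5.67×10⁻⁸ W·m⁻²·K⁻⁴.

d ≈ 3.01×10¹¹ m

For an isothermal black-emitting sphere, (1−a)S·πr² = σ·4πr²·T⁴ ⇒ S = 4σT⁴/(1−a).
S = 4·5.67×10⁻⁸·(604)⁴/0.870 = 34700 W/m².
Flux falls as S = L/(4πd²), so d = √(L/(4πS)) = √(3.96×10²⁸/(4π·34700)).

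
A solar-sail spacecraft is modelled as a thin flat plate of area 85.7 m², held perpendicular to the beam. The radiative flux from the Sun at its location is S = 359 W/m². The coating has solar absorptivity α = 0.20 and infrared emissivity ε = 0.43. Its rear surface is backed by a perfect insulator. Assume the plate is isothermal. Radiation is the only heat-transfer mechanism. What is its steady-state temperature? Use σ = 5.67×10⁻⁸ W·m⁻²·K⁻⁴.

T ≈ 233 K

At equilibrium, absorbed power = emitted power.
Absorbing cross-section = A = 85.70 m²; emitting surface = A = 85.70 m² (ratio 1).
αS·A_cross = εσ·A_surf·T⁴  ⇒  T⁴ = αS/(ε·1σ).
T⁴ = 0.200·359/(0.43·1·5.67×10⁻⁸) = 2.945×10⁹ K⁴.
T = (2.945×10⁹)^(1/4).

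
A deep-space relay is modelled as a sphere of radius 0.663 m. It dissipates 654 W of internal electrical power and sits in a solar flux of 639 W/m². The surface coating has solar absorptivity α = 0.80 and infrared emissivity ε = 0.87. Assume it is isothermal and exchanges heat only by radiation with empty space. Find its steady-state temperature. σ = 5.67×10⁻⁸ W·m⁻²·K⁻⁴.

At steady state, absorbed solar power + internal power = radiated power.
Absorbed: α·S·A_cross = 0.80·639·1.381 = 705.9 W (cross-section πr²).
Total input = 705.9 + 654 = 1360 W.
Radiated: εσ·A_surf·T⁴ with A_surf = 4πr² = 5.524 m².
T⁴ = 1360/(0.87·5.67×10⁻⁸·5.524) = 4.991×10⁹ K⁴.

T ≈ 266 K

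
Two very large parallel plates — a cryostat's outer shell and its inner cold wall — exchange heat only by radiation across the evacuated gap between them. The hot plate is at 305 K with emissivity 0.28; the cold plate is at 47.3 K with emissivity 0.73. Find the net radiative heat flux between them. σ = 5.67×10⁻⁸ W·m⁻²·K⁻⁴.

q ≈ 124 W/m²

For two infinite grey parallel plates, q = σ(T₁⁴ − T₂⁴)/(1/ε₁ + 1/ε₂ − 1).
T₁⁴ − T₂⁴ = 8.654×10⁹ − 5.005×10⁶ = 8.649×10⁹ K⁴.
1/ε₁ + 1/ε₂ − 1 = 3.571 + 1.370 − 1 = 3.941.
q = 5.67×10⁻⁸ × 8.649×10⁹ / 3.941.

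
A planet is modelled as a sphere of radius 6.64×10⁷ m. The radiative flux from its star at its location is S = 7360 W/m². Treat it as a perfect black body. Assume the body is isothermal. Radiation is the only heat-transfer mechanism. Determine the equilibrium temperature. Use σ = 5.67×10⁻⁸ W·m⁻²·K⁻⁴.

At equilibrium, absorbed power = emitted power.
Absorbing cross-section = πr² = 1.385×10¹⁶ m²; emitting surface = 4πr² = 5.540×10¹⁶ m² (ratio 4).
S·A_cross = εσ·A_surf·T⁴  ⇒  T⁴ = S/(4σ).
T⁴ = 1.00·7360/(4·5.67×10⁻⁸) = 3.245×10¹⁰ K⁴.
T = (3.245×10¹⁰)^(1/4).

T ≈ 424 K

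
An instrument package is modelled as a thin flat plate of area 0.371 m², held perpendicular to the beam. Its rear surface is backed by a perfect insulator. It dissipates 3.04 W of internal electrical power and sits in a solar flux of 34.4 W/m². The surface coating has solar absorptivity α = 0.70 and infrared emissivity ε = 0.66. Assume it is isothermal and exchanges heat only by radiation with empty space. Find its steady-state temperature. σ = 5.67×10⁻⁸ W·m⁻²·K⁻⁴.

At steady state, absorbed solar power + internal power = radiated power.
Absorbed: α·S·A_cross = 0.70·34.4·0.3710 = 8.934 W (cross-section A).
Total input = 8.934 + 3.04 = 11.97 W.
Radiated: εσ·A_surf·T⁴ with A_surf = A = 0.3710 m².
T⁴ = 11.97/(0.66·5.67×10⁻⁸·0.3710) = 8.624×10⁸ K⁴.

T ≈ 171 K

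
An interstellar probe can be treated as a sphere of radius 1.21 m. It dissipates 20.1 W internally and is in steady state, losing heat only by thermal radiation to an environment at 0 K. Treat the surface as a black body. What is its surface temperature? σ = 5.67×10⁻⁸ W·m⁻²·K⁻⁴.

Steady state: internal power = radiated power, P = εσA T⁴.
Radiating area A = 4πr² = 18.40 m².
T⁴ = P/(εσA) = 20.1/(1.0·5.67×10⁻⁸·18.40) = 1.927×10⁷ K⁴.
T = (1.927×10⁷)^(1/4).

T ≈ 66.3 K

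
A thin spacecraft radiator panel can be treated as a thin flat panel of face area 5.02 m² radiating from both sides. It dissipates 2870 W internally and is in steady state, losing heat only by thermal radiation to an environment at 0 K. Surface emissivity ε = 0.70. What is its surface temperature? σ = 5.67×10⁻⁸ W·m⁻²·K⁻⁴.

Steady state: internal power = radiated power, P = εσA T⁴.
Radiating area A = 2·5.02 = 10.04 m².
T⁴ = P/(εσA) = 2870/(0.70·5.67×10⁻⁸·10.04) = 7.202×10⁹ K⁴.
T = (7.202×10⁹)^(1/4).

T ≈ 291 K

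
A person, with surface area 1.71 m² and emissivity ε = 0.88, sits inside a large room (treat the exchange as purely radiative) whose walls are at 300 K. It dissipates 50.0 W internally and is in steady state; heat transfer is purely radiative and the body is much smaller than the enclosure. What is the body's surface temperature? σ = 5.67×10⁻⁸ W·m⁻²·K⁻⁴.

T ≈ 305 K

For a small grey body in a large enclosure, net radiated power = εσA(T⁴ − T_w⁴).
Steady state: P = εσA(T⁴ − T_w⁴) with A = 1.71 m².
T⁴ = P/(εσA) + T_w⁴ = 50.0/(0.88·5.67×10⁻⁸·1.710) + (300)⁴
    = 5.860×10⁸ + 8.100×10⁹ = 8.686×10⁹ K⁴.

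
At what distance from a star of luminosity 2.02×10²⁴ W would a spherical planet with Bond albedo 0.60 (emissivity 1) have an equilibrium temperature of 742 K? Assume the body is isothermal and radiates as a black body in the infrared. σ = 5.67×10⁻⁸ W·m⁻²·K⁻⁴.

For an isothermal black-emitting sphere, (1−a)S·πr² = σ·4πr²·T⁴ ⇒ S = 4σT⁴/(1−a).
S = 4·5.67×10⁻⁸·(742)⁴/0.400 = 1.719×10⁵ W/m².
Flux falls as S = L/(4πd²), so d = √(L/(4πS)) = √(2.02×10²⁴/(4π·1.719×10⁵)).

d ≈ 9.67×10⁸ m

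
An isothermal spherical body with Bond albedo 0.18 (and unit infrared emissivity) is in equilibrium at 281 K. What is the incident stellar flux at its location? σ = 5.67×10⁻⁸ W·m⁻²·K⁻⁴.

S ≈ 1720 W/m²

(1−a)S·πr² = σ·4πr²·T⁴ ⇒ S = 4σT⁴/(1−a).
S = 4·5.67×10⁻⁸·6.235×10⁹/0.820.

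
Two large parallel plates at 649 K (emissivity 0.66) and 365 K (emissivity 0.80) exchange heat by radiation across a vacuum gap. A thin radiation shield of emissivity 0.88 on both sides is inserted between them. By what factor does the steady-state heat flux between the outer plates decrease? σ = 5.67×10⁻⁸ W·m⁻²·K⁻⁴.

factor ≈ 1.72

Without shield: q₀ = σΔ(T⁴)/(1/ε₁+1/ε₂−1) with denominator 1.765.
With shield the two gaps are in series; the resistances add: (1/ε₁+1/ε_s−1)+(1/ε_s+1/ε₂−1) = 1.652+1.386 = 3.038.
Heat-flux ratio q₀/q = 3.038/1.765.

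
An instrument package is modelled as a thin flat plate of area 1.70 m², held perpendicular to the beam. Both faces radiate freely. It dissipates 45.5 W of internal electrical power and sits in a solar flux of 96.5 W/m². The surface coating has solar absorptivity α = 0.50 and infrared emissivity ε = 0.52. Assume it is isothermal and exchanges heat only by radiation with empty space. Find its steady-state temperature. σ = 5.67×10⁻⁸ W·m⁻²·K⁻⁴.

T ≈ 189 K

At steady state, absorbed solar power + internal power = radiated power.
Absorbed: α·S·A_cross = 0.50·96.5·1.700 = 82.02 W (cross-section A).
Total input = 82.02 + 45.5 = 127.5 W.
Radiated: εσ·A_surf·T⁴ with A_surf = 2A = 3.400 m².
T⁴ = 127.5/(0.52·5.67×10⁻⁸·3.400) = 1.272×10⁹ K⁴.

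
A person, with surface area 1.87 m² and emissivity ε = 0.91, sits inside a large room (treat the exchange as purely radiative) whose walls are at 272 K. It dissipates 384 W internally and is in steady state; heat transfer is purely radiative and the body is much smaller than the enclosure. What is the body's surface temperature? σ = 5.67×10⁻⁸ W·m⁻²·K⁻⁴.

T ≈ 312 K

For a small grey body in a large enclosure, net radiated power = εσA(T⁴ − T_w⁴).
Steady state: P = εσA(T⁴ − T_w⁴) with A = 1.87 m².
T⁴ = P/(εσA) + T_w⁴ = 384/(0.91·5.67×10⁻⁸·1.870) + (272)⁴
    = 3.980×10⁹ + 5.474×10⁹ = 9.453×10⁹ K⁴.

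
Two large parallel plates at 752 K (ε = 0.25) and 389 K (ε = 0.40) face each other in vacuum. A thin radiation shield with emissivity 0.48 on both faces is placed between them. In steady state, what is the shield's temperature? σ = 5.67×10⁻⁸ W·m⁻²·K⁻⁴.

In steady state the net flux on the hot side equals that on the cold side.
σ(T₁⁴−T_s⁴)/D₁ = σ(T_s⁴−T₂⁴)/D₂, with D₁ = 1/ε₁+1/ε_s−1 = 5.083, D₂ = 1/ε_s+1/ε₂−1 = 3.583.
Solve for T_s⁴: T_s⁴ = (D₂·T₁⁴ + D₁·T₂⁴)/(D₁+D₂) = 1.457×10¹¹ K⁴.

T_s ≈ 618 K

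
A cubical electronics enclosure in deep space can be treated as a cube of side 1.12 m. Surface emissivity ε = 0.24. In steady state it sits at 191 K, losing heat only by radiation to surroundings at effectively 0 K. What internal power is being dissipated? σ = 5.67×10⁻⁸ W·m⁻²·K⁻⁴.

Steady state: P = εσA T⁴.
A = 6L² = 7.526 m²; T⁴ = (191)⁴ = 1.331×10⁹ K⁴.
P = 0.24 × 5.67×10⁻⁸ × 7.526 × 1.331×10⁹.

P ≈ 136 W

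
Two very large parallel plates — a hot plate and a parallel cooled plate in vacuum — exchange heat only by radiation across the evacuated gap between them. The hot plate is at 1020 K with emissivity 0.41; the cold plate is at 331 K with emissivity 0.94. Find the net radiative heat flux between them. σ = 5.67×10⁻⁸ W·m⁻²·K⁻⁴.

For two infinite grey parallel plates, q = σ(T₁⁴ − T₂⁴)/(1/ε₁ + 1/ε₂ − 1).
T₁⁴ − T₂⁴ = 1.082×10¹² − 1.200×10¹⁰ = 1.070×10¹² K⁴.
1/ε₁ + 1/ε₂ − 1 = 2.439 + 1.064 − 1 = 2.503.
q = 5.67×10⁻⁸ × 1.070×10¹² / 2.503.

q ≈ 24200 W/m²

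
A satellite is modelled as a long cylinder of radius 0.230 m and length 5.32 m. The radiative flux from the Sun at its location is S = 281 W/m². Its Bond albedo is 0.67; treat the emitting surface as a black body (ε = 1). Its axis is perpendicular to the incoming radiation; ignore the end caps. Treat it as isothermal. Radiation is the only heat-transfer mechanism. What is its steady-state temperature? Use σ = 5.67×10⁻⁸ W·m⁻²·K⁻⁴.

T ≈ 151 K

At equilibrium, absorbed power = emitted power.
Absorbing cross-section = 2rL = 2.447 m²; emitting surface = 2πrL = 7.688 m² (ratio π).
(1−a)S·A_cross = εσ·A_surf·T⁴  ⇒  T⁴ = (1−a)S/(πσ).
T⁴ = 0.330·281/(π·5.67×10⁻⁸) = 5.206×10⁸ K⁴.
T = (5.206×10⁸)^(1/4).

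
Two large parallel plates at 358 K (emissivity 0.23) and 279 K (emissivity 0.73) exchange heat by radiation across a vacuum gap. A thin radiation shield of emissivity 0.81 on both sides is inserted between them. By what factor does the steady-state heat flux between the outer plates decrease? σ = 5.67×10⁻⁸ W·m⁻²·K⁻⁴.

factor ≈ 1.31

Without shield: q₀ = σΔ(T⁴)/(1/ε₁+1/ε₂−1) with denominator 4.718.
With shield the two gaps are in series; the resistances add: (1/ε₁+1/ε_s−1)+(1/ε_s+1/ε₂−1) = 4.582+1.604 = 6.187.
Heat-flux ratio q₀/q = 6.187/4.718.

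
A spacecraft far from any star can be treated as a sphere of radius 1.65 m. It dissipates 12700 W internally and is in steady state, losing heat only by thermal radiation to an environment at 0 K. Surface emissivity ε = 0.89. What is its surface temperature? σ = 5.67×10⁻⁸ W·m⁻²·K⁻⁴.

Steady state: internal power = radiated power, P = εσA T⁴.
Radiating area A = 4πr² = 34.21 m².
T⁴ = P/(εσA) = 12700/(0.89·5.67×10⁻⁸·34.21) = 7.356×10⁹ K⁴.
T = (7.356×10⁹)^(1/4).

T ≈ 293 K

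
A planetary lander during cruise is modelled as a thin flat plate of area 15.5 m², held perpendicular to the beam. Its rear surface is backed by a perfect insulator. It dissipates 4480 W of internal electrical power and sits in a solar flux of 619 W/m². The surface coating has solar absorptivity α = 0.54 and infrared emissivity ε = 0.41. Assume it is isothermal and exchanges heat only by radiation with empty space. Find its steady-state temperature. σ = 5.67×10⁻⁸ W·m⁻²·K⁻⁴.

T ≈ 405 K

At steady state, absorbed solar power + internal power = radiated power.
Absorbed: α·S·A_cross = 0.54·619·15.50 = 5181 W (cross-section A).
Total input = 5181 + 4480 = 9661 W.
Radiated: εσ·A_surf·T⁴ with A_surf = A = 15.50 m².
T⁴ = 9661/(0.41·5.67×10⁻⁸·15.50) = 2.681×10¹⁰ K⁴.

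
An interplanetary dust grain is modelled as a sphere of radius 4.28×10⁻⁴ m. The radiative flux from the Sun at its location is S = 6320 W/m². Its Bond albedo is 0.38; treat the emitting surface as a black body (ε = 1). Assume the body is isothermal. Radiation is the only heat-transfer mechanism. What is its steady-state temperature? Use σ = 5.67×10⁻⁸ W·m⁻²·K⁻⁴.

At equilibrium, absorbed power = emitted power.
Absorbing cross-section = πr² = 5.755×10⁻⁷ m²; emitting surface = 4πr² = 2.302×10⁻⁶ m² (ratio 4).
(1−a)S·A_cross = εσ·A_surf·T⁴  ⇒  T⁴ = (1−a)S/(4σ).
T⁴ = 0.620·6320/(4·5.67×10⁻⁸) = 1.728×10¹⁰ K⁴.
T = (1.728×10¹⁰)^(1/4).

T ≈ 363 K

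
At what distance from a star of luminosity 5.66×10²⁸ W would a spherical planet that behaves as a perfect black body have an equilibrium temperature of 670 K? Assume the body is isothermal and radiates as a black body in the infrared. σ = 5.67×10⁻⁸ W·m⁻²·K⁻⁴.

d ≈ 3.14×10¹¹ m

For an isothermal black-emitting sphere, (1−a)S·πr² = σ·4πr²·T⁴ ⇒ S = 4σT⁴/(1−a).
S = 4·5.67×10⁻⁸·(670)⁴/1.00 = 45700 W/m².
Flux falls as S = L/(4πd²), so d = √(L/(4πS)) = √(5.66×10²⁸/(4π·45700)).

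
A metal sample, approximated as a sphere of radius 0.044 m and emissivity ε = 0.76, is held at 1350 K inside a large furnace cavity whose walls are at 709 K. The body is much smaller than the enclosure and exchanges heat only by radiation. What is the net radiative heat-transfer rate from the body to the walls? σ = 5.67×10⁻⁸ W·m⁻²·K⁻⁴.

For a small grey body in a large enclosure: P_net = εσA(T_body⁴ − T_wall⁴).
A = 4πr² = 0.02433 m²; T_body⁴ − T_wall⁴ = 3.322×10¹² − 2.527×10¹¹ = 3.069×10¹² K⁴.
|P_net| = 0.76·5.67×10⁻⁸·0.02433·3.069×10¹².

P_net ≈ 3220 W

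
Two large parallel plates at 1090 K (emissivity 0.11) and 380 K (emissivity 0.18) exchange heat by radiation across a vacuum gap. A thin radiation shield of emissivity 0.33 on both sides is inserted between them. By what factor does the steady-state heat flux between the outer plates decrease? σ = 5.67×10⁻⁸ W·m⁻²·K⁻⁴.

Without shield: q₀ = σΔ(T⁴)/(1/ε₁+1/ε₂−1) with denominator 13.65.
With shield the two gaps are in series; the resistances add: (1/ε₁+1/ε_s−1)+(1/ε_s+1/ε₂−1) = 11.12+7.586 = 18.71.
Heat-flux ratio q₀/q = 18.71/13.65.

factor ≈ 1.37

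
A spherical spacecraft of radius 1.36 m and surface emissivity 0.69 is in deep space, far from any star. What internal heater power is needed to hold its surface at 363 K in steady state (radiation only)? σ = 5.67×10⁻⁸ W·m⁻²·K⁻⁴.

P = εσ·4πr²·T⁴.
4πr² = 23.24 m²; T⁴ = 1.736×10¹⁰ K⁴.
P = 0.69·5.67×10⁻⁸·23.24·1.736×10¹⁰.

P ≈ 15800 W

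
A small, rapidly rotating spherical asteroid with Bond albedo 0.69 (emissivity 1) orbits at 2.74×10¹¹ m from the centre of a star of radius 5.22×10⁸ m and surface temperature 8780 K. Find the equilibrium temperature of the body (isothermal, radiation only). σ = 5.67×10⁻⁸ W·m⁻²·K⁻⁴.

The star's surface emits σT_*⁴; at distance d the flux is S = σT_*⁴(R_*/d)².
S = 5.67×10⁻⁸·(8780)⁴·(5.22×10⁸/2.74×10¹¹)² = 1223 W/m².
For an isothermal sphere T⁴ = (1−a)S/(4σ) = 1.672×10⁹ K⁴.

T ≈ 202 K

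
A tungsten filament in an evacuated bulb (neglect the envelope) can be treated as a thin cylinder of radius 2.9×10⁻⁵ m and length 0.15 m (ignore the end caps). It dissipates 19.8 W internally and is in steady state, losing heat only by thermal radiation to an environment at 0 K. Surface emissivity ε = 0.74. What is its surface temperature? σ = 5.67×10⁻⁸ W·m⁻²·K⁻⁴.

T ≈ 2040 K

Steady state: internal power = radiated power, P = εσA T⁴.
Radiating area A = 2πrL = 2.733×10⁻⁵ m².
T⁴ = P/(εσA) = 19.8/(0.74·5.67×10⁻⁸·2.733×10⁻⁵) = 1.727×10¹³ K⁴.
T = (1.727×10¹³)^(1/4).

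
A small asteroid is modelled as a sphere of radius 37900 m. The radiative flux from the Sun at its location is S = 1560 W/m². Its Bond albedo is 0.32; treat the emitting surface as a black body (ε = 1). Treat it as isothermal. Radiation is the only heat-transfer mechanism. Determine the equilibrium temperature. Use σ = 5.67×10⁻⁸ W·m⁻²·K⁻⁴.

T ≈ 262 K

At equilibrium, absorbed power = emitted power.
Absorbing cross-section = πr² = 4.513×10⁹ m²; emitting surface = 4πr² = 1.805×10¹⁰ m² (ratio 4).
(1−a)S·A_cross = εσ·A_surf·T⁴  ⇒  T⁴ = (1−a)S/(4σ).
T⁴ = 0.680·1560/(4·5.67×10⁻⁸) = 4.677×10⁹ K⁴.
T = (4.677×10⁹)^(1/4).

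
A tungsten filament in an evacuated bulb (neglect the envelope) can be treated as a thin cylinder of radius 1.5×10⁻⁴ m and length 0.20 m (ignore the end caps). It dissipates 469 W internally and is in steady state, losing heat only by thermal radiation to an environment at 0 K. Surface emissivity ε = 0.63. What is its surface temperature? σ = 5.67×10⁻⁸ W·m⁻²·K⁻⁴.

T ≈ 2890 K

Steady state: internal power = radiated power, P = εσA T⁴.
Radiating area A = 2πrL = 1.885×10⁻⁴ m².
T⁴ = P/(εσA) = 469/(0.63·5.67×10⁻⁸·1.885×10⁻⁴) = 6.965×10¹³ K⁴.
T = (6.965×10¹³)^(1/4).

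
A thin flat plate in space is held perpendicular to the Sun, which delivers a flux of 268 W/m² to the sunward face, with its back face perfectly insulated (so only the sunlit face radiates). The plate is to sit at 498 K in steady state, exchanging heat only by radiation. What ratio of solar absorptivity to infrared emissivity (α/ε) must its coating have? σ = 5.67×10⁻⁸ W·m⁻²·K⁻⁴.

α/ε ≈ 13.0

Balance: αS·A = εσ·1A·T⁴ ⇒ α/ε = σT⁴/S.
α/ε = 5.67×10⁻⁸·(498)⁴/268 = 5.67×10⁻⁸·6.151×10¹⁰/268.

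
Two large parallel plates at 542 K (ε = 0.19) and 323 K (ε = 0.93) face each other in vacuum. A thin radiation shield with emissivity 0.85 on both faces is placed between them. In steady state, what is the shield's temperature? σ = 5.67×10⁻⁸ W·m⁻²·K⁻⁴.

T_s ≈ 398 K

In steady state the net flux on the hot side equals that on the cold side.
σ(T₁⁴−T_s⁴)/D₁ = σ(T_s⁴−T₂⁴)/D₂, with D₁ = 1/ε₁+1/ε_s−1 = 5.440, D₂ = 1/ε_s+1/ε₂−1 = 1.252.
Solve for T_s⁴: T_s⁴ = (D₂·T₁⁴ + D₁·T₂⁴)/(D₁+D₂) = 2.499×10¹⁰ K⁴.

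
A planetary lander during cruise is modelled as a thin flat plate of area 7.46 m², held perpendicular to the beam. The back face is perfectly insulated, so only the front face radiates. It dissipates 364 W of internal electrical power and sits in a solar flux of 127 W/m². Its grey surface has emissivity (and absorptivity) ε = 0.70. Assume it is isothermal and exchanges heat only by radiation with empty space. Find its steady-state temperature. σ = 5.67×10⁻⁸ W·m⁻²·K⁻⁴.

At steady state, absorbed solar power + internal power = radiated power.
Absorbed: α·S·A_cross = 0.70·127·7.460 = 663.2 W (cross-section A).
Total input = 663.2 + 364 = 1027 W.
Radiated: εσ·A_surf·T⁴ with A_surf = A = 7.460 m².
T⁴ = 1027/(0.70·5.67×10⁻⁸·7.460) = 3.469×10⁹ K⁴.

T ≈ 243 K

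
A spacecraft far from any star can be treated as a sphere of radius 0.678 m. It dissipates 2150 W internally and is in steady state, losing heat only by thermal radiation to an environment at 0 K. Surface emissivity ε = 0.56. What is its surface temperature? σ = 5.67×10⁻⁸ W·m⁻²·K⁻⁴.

Steady state: internal power = radiated power, P = εσA T⁴.
Radiating area A = 4πr² = 5.777 m².
T⁴ = P/(εσA) = 2150/(0.56·5.67×10⁻⁸·5.777) = 1.172×10¹⁰ K⁴.
T = (1.172×10¹⁰)^(1/4).

T ≈ 329 K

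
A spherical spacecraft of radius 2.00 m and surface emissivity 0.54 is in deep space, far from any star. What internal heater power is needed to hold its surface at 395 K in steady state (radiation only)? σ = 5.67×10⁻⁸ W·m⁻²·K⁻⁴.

P = εσ·4πr²·T⁴.
4πr² = 50.27 m²; T⁴ = 2.434×10¹⁰ K⁴.
P = 0.54·5.67×10⁻⁸·50.27·2.434×10¹⁰.

P ≈ 37500 W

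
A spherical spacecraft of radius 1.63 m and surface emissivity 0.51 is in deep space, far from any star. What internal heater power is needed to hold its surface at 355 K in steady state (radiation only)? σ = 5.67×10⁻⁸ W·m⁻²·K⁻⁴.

P ≈ 15300 W

P = εσ·4πr²·T⁴.
4πr² = 33.39 m²; T⁴ = 1.588×10¹⁰ K⁴.
P = 0.51·5.67×10⁻⁸·33.39·1.588×10¹⁰.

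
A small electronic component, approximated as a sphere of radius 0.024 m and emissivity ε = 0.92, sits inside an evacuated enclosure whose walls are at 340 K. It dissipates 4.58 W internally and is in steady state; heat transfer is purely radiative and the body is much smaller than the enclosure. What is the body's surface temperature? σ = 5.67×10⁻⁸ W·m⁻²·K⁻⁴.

T ≈ 400 K

For a small grey body in a large enclosure, net radiated power = εσA(T⁴ − T_w⁴).
Steady state: P = εσA(T⁴ − T_w⁴) with A = 4πr² = 0.007238 m².
T⁴ = P/(εσA) + T_w⁴ = 4.58/(0.92·5.67×10⁻⁸·0.007238) + (340)⁴
    = 1.213×10¹⁰ + 1.336×10¹⁰ = 2.549×10¹⁰ K⁴.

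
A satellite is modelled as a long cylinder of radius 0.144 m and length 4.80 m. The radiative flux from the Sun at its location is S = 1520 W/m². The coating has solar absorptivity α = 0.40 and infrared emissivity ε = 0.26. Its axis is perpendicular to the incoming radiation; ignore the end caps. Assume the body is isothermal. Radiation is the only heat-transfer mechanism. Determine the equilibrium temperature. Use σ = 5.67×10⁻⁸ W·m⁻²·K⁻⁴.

At equilibrium, absorbed power = emitted power.
Absorbing cross-section = 2rL = 1.382 m²; emitting surface = 2πrL = 4.343 m² (ratio π).
αS·A_cross = εσ·A_surf·T⁴  ⇒  T⁴ = αS/(ε·πσ).
T⁴ = 0.400·1520/(0.26·π·5.67×10⁻⁸) = 1.313×10¹⁰ K⁴.
T = (1.313×10¹⁰)^(1/4).

T ≈ 338 K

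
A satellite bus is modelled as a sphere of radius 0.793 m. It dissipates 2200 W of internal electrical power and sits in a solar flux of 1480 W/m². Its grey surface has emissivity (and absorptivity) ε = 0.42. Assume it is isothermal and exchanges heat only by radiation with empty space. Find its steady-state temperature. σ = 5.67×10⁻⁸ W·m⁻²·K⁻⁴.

At steady state, absorbed solar power + internal power = radiated power.
Absorbed: α·S·A_cross = 0.42·1480·1.976 = 1228 W (cross-section πr²).
Total input = 1228 + 2200 = 3428 W.
Radiated: εσ·A_surf·T⁴ with A_surf = 4πr² = 7.902 m².
T⁴ = 3428/(0.42·5.67×10⁻⁸·7.902) = 1.822×10¹⁰ K⁴.

T ≈ 367 K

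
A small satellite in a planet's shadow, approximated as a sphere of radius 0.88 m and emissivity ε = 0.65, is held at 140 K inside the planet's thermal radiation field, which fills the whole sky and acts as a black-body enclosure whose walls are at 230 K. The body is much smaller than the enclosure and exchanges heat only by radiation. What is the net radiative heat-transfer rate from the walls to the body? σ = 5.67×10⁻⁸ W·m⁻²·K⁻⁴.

P_net ≈ 866 W

For a small grey body in a large enclosure: P_net = εσA(T_body⁴ − T_wall⁴).
A = 4πr² = 9.731 m²; T_body⁴ − T_wall⁴ = 3.842×10⁸ − 2.798×10⁹ = -2.414×10⁹ K⁴.
|P_net| = 0.65·5.67×10⁻⁸·9.731·2.414×10⁹.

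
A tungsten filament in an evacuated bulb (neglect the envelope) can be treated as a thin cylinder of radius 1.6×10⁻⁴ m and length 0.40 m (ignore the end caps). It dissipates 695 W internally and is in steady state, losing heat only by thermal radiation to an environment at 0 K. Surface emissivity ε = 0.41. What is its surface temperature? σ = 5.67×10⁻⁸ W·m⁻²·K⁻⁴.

T ≈ 2940 K

Steady state: internal power = radiated power, P = εσA T⁴.
Radiating area A = 2πrL = 4.021×10⁻⁴ m².
T⁴ = P/(εσA) = 695/(0.41·5.67×10⁻⁸·4.021×10⁻⁴) = 7.435×10¹³ K⁴.
T = (7.435×10¹³)^(1/4).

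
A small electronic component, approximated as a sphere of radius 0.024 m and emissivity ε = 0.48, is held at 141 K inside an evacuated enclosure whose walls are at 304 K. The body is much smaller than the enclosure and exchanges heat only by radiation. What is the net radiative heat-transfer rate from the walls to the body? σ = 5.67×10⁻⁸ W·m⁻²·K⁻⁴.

For a small grey body in a large enclosure: P_net = εσA(T_body⁴ − T_wall⁴).
A = 4πr² = 0.007238 m²; T_body⁴ − T_wall⁴ = 3.953×10⁸ − 8.541×10⁹ = -8.145×10⁹ K⁴.
|P_net| = 0.48·5.67×10⁻⁸·0.007238·8.145×10⁹.

P_net ≈ 1.60 W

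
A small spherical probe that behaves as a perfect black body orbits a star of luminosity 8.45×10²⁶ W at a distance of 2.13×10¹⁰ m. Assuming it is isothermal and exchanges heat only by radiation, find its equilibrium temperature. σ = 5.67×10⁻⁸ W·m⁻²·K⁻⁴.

First find the stellar flux at distance d: S = L/(4πd²) = 8.45×10²⁶/(4π·(2.13×10¹⁰)²) = 1.482×10⁵ W/m².
For an isothermal sphere, absorbed (1−a)S·πr² = emitted σ·4πr²·T⁴, so T⁴ = (1−a)S/(4σ).
T⁴ = 1.00·1.482×10⁵/(4·5.67×10⁻⁸) = 6.535×10¹¹ K⁴.

T ≈ 899 K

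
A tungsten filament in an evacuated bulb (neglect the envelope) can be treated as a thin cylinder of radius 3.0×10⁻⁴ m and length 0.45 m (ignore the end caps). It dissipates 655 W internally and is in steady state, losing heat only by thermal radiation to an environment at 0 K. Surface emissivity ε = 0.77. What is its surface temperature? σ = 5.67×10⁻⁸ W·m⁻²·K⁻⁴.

T ≈ 2050 K

Steady state: internal power = radiated power, P = εσA T⁴.
Radiating area A = 2πrL = 8.482×10⁻⁴ m².
T⁴ = P/(εσA) = 655/(0.77·5.67×10⁻⁸·8.482×10⁻⁴) = 1.769×10¹³ K⁴.
T = (1.769×10¹³)^(1/4).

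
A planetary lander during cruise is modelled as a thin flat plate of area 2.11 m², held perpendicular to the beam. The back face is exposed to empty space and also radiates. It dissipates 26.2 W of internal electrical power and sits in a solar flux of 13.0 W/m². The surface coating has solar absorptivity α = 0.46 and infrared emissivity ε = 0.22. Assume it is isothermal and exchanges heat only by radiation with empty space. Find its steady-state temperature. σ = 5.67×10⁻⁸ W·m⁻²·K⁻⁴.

At steady state, absorbed solar power + internal power = radiated power.
Absorbed: α·S·A_cross = 0.46·13.0·2.110 = 12.62 W (cross-section A).
Total input = 12.62 + 26.2 = 38.82 W.
Radiated: εσ·A_surf·T⁴ with A_surf = 2A = 4.220 m².
T⁴ = 38.82/(0.22·5.67×10⁻⁸·4.220) = 7.374×10⁸ K⁴.

T ≈ 165 K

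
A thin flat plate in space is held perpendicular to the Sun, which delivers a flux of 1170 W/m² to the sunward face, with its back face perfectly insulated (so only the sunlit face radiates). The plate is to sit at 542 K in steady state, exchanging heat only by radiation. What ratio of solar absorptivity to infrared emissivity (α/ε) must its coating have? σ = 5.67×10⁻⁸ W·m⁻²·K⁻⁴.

Balance: αS·A = εσ·1A·T⁴ ⇒ α/ε = σT⁴/S.
α/ε = 5.67×10⁻⁸·(542)⁴/1170 = 5.67×10⁻⁸·8.630×10¹⁰/1170.

α/ε ≈ 4.18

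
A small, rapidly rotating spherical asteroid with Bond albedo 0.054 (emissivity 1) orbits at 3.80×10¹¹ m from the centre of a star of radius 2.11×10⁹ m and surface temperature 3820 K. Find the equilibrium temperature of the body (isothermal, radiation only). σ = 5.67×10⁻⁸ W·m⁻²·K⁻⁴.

The star's surface emits σT_*⁴; at distance d the flux is S = σT_*⁴(R_*/d)².
S = 5.67×10⁻⁸·(3820)⁴·(2.11×10⁹/3.80×10¹¹)² = 372.2 W/m².
For an isothermal sphere T⁴ = (1−a)S/(4σ) = 1.553×10⁹ K⁴.

T ≈ 199 K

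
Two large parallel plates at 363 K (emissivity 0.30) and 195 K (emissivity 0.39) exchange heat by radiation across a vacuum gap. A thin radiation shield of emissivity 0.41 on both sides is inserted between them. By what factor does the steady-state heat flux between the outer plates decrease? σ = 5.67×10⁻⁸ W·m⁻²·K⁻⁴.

factor ≈ 1.79

Without shield: q₀ = σΔ(T⁴)/(1/ε₁+1/ε₂−1) with denominator 4.897.
With shield the two gaps are in series; the resistances add: (1/ε₁+1/ε_s−1)+(1/ε_s+1/ε₂−1) = 4.772+4.003 = 8.775.
Heat-flux ratio q₀/q = 8.775/4.897.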